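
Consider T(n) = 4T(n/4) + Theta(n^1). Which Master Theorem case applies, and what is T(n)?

Master Theorem for T(n) = 4T(n/4) + O(n^1):

a = 4, b = 4, c = 1
log_b(a) = log_4(4) = 1.0000

Case 2: c = 1 = log_4(4) = 1.0000
T(n) = O(n^1 log n) = O(n log n)

For T(n) = 4T(n/4) + O(n^1): log_4(4) = 1.0000. This is Case 2 of the Master Theorem (c = log_b(a), equal work at all levels), giving O(n log n).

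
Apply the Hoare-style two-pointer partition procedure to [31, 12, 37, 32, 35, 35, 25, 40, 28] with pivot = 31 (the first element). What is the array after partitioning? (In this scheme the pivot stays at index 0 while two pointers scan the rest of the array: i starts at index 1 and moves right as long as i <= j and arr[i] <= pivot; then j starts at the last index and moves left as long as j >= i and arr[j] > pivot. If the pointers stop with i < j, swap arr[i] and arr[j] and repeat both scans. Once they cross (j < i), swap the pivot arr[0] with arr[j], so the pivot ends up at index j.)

Hoare-style two-pointer partition with pivot = 31:

Initial array: [31, 12, 37, 32, 35, 35, 25, 40, 28]

Pointers start at i = 1, j = 8.
i stops at index 2 (arr[2]=37 > 31), j stops at index 8 (arr[8]=28 <= 31): swap arr[2] and arr[8], array becomes [31, 12, 28, 32, 35, 35, 25, 40, 37]
i stops at index 3 (arr[3]=32 > 31), j stops at index 6 (arr[6]=25 <= 31): swap arr[3] and arr[6], array becomes [31, 12, 28, 25, 35, 35, 32, 40, 37]
i ends at 4, j ends at 3: the pointers have crossed (j < i), so scanning stops.

Swap pivot arr[0] with arr[3] to place pivot at position 3: [25, 12, 28, 31, 35, 35, 32, 40, 37]
Pivot position: 3

After partitioning with pivot 31, the array becomes [25, 12, 28, 31, 35, 35, 32, 40, 37]. The pivot is placed at index 3. All elements to the left of the pivot are <= 31, and all elements to the right are > 31.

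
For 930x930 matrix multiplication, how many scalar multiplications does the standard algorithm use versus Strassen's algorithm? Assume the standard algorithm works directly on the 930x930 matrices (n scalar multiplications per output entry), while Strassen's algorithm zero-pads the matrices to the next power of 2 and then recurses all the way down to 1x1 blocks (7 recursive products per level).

Matrix multiplication for 930x930 matrices:

Strassen's algorithm requires power-of-2 dimensions. Pad 930x930 to 1024x1024 (next power of 2).

Standard algorithm: 930^3 = 804357000 multiplications
Strassen's algorithm: 7^(log2(1024)) = 7^10 = 282475249 multiplications
Savings: 804357000 - 282475249 = 521881751 multiplications

Standard: 804357000 multiplications (930^3). Strassen: 282475249 multiplications (7^10, after padding to 1024x1024). Strassen reduces 8 recursive multiplications to 7 at each level.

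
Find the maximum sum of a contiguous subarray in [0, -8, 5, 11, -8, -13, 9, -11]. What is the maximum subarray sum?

Using Kadane's algorithm on [0, -8, 5, 11, -8, -13, 9, -11]:

Scanning through the array:
Position 1 (value -8): max_ending_here = -8, max_so_far = 0
Position 2 (value 5): max_ending_here = 5, max_so_far = 5
Position 3 (value 11): max_ending_here = 16, max_so_far = 16
Position 4 (value -8): max_ending_here = 8, max_so_far = 16
Position 5 (value -13): max_ending_here = -5, max_so_far = 16
Position 6 (value 9): max_ending_here = 9, max_so_far = 16
Position 7 (value -11): max_ending_here = -2, max_so_far = 16

Maximum subarray: [5, 11]
Maximum sum: 16

The maximum subarray is [5, 11] with sum 16. This subarray runs from index 2 to index 3.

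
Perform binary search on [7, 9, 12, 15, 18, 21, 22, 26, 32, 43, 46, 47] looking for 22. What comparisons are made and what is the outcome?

Binary search for 22 in [7, 9, 12, 15, 18, 21, 22, 26, 32, 43, 46, 47]:

lo=0, hi=11, mid=5, arr[mid]=21 -> 21 < 22, search right half
lo=6, hi=11, mid=8, arr[mid]=32 -> 32 > 22, search left half
lo=6, hi=7, mid=6, arr[mid]=22 -> Found target at index 6!

Binary search finds 22 at index 6 after 3 comparisons. The search repeatedly halves the search space by comparing with the middle element.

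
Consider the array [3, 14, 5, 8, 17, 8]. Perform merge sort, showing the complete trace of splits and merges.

Merge sort trace:

Split: [3, 14, 5, 8, 17, 8] -> [3, 14, 5] and [8, 17, 8]
  Split: [3, 14, 5] -> [3] and [14, 5]
    Split: [14, 5] -> [14] and [5]
    Merge: [14] + [5] -> [5, 14]
  Merge: [3] + [5, 14] -> [3, 5, 14]
  Split: [8, 17, 8] -> [8] and [17, 8]
    Split: [17, 8] -> [17] and [8]
    Merge: [17] + [8] -> [8, 17]
  Merge: [8] + [8, 17] -> [8, 8, 17]
Merge: [3, 5, 14] + [8, 8, 17] -> [3, 5, 8, 8, 14, 17]

Final sorted array: [3, 5, 8, 8, 14, 17]

The merge sort proceeds by recursively splitting the array and merging sorted halves.
After all merges, the sorted array is [3, 5, 8, 8, 14, 17].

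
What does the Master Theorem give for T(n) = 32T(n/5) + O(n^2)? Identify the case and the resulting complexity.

Master Theorem for T(n) = 32T(n/5) + O(n^2):

a = 32, b = 5, c = 2
log_b(a) = log_5(32) = 2.1534

Case 1: c = 2 < log_5(32) = 2.1534
T(n) = O(n^(log_5 32))

For T(n) = 32T(n/5) + O(n^2): log_5(32) = 2.1534. This is Case 1 of the Master Theorem (c < log_b(a), work dominated by leaves), giving O(n^(log_5 32)).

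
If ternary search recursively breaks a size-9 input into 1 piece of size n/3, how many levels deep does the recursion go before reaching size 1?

For divide and conquer with division factor 3:

Problem sizes at each level:
Level 0: 9
Level 1: 3
Level 2: 1

The root is level 0 and the size-1 base case is level 2 (the tree spans levels 0 through 2, i.e. 3 levels counting the root), so the depth is the number of divisions: log_3(9) = 2

The recursion tree depth is log_3(9) = 2. At each level, the problem size is divided by 3, so it takes 2 divisions to reduce to a base case of size 1. The algorithm makes 1 recursive call at each level.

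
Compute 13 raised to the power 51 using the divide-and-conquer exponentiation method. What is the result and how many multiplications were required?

Computing 13^51 by squaring (build up from 13^1; each line after the first costs one multiplication):

13^1 = 13
13^2 = (13^1)^2 = 13^2 = 169
13^3 = 13 * 13^2 = 13 * 169 = 2197
13^6 = (13^3)^2 = 2197^2 = 4826809
13^12 = (13^6)^2 = 4826809^2 = 23298085122481
13^24 = (13^12)^2 = 23298085122481^2 = 542800770374370512771595361
13^25 = 13 * 13^24 = 13 * 542800770374370512771595361 = 7056410014866816666030739693
13^50 = (13^25)^2 = 7056410014866816666030739693^2 = 49792922297912707801714181535533618316401192004725734249
13^51 = 13 * 13^50 = 13 * 49792922297912707801714181535533618316401192004725734249 = 647307989872865201422284359961937038113215496061434545237

Result: 647307989872865201422284359961937038113215496061434545237
Multiplications needed: 8 (8 lines after 13^1)

13^51 = 647307989872865201422284359961937038113215496061434545237. Using exponentiation by squaring, this requires 8 multiplications. The key idea: if the exponent is even, square the half-power; if odd, multiply by the base once.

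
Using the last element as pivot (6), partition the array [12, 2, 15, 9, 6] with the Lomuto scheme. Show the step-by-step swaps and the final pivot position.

Lomuto partition with pivot = 6:

Initial array: [12, 2, 15, 9, 6]

arr[0]=12 > 6: no swap
arr[1]=2 <= 6: swap with position 0, array becomes [2, 12, 15, 9, 6]
arr[2]=15 > 6: no swap
arr[3]=9 > 6: no swap

Place pivot at position 1: [2, 6, 15, 9, 12]
Pivot position: 1

After partitioning with pivot 6, the array becomes [2, 6, 15, 9, 12]. The pivot is placed at index 1. All elements to the left of the pivot are <= 6, and all elements to the right are > 6.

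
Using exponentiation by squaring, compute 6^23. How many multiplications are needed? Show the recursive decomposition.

Computing 6^23 by squaring (build up from 6^1; each line after the first costs one multiplication):

6^1 = 6
6^2 = (6^1)^2 = 6^2 = 36
6^4 = (6^2)^2 = 36^2 = 1296
6^5 = 6 * 6^4 = 6 * 1296 = 7776
6^10 = (6^5)^2 = 7776^2 = 60466176
6^11 = 6 * 6^10 = 6 * 60466176 = 362797056
6^22 = (6^11)^2 = 362797056^2 = 131621703842267136
6^23 = 6 * 6^22 = 6 * 131621703842267136 = 789730223053602816

Result: 789730223053602816
Multiplications needed: 7 (7 lines after 6^1)

6^23 = 789730223053602816. Using exponentiation by squaring, this requires 7 multiplications. The key idea: if the exponent is even, square the half-power; if odd, multiply by the base once.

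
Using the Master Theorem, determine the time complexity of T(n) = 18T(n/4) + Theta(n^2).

Master Theorem for T(n) = 18T(n/4) + O(n^2):

a = 18, b = 4, c = 2
log_b(a) = log_4(18) = 2.0850

Case 1: c = 2 < log_4(18) = 2.0850
T(n) = O(n^(log_4 18))

For T(n) = 18T(n/4) + O(n^2): log_4(18) = 2.0850. This is Case 1 of the Master Theorem (c < log_b(a), work dominated by leaves), giving O(n^(log_4 18)).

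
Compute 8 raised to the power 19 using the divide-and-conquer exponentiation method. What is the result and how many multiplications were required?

Computing 8^19 by squaring (build up from 8^1; each line after the first costs one multiplication):

8^1 = 8
8^2 = (8^1)^2 = 8^2 = 64
8^4 = (8^2)^2 = 64^2 = 4096
8^8 = (8^4)^2 = 4096^2 = 16777216
8^9 = 8 * 8^8 = 8 * 16777216 = 134217728
8^18 = (8^9)^2 = 134217728^2 = 18014398509481984
8^19 = 8 * 8^18 = 8 * 18014398509481984 = 144115188075855872

Result: 144115188075855872
Multiplications needed: 6 (6 lines after 8^1)

8^19 = 144115188075855872. Using exponentiation by squaring, this requires 6 multiplications. The key idea: if the exponent is even, square the half-power; if odd, multiply by the base once.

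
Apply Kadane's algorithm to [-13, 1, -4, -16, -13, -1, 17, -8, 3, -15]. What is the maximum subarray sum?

Using Kadane's algorithm on [-13, 1, -4, -16, -13, -1, 17, -8, 3, -15]:

Scanning through the array:
Position 1 (value 1): max_ending_here = 1, max_so_far = 1
Position 2 (value -4): max_ending_here = -3, max_so_far = 1
Position 3 (value -16): max_ending_here = -16, max_so_far = 1
Position 4 (value -13): max_ending_here = -13, max_so_far = 1
Position 5 (value -1): max_ending_here = -1, max_so_far = 1
Position 6 (value 17): max_ending_here = 17, max_so_far = 17
Position 7 (value -8): max_ending_here = 9, max_so_far = 17
Position 8 (value 3): max_ending_here = 12, max_so_far = 17
Position 9 (value -15): max_ending_here = -3, max_so_far = 17

Maximum subarray: [17]
Maximum sum: 17

The maximum subarray is [17] with sum 17. This subarray runs from index 6 to index 6.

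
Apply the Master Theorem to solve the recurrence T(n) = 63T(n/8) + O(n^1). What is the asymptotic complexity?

Master Theorem for T(n) = 63T(n/8) + O(n^1):

a = 63, b = 8, c = 1
log_b(a) = log_8(63) = 1.9924

Case 1: c = 1 < log_8(63) = 1.9924
T(n) = O(n^(log_8 63))

For T(n) = 63T(n/8) + O(n^1): log_8(63) = 1.9924. This is Case 1 of the Master Theorem (c < log_b(a), work dominated by leaves), giving O(n^(log_8 63)).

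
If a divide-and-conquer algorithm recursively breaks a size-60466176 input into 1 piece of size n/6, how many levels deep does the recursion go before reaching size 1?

For divide and conquer with division factor 6:

Problem sizes at each level:
Level 0: 60466176
Level 1: 10077696
Level 2: 1679616
Level 3: 279936
Level 4: 46656
Level 5: 7776
Level 6: 1296
Level 7: 216
Level 8: 36
Level 9: 6
Level 10: 1

The root is level 0 and the size-1 base case is level 10 (the tree spans levels 0 through 10, i.e. 11 levels counting the root), so the depth is the number of divisions: log_6(60466176) = 10

The recursion tree depth is log_6(60466176) = 10. At each level, the problem size is divided by 6, so it takes 10 divisions to reduce to a base case of size 1. The algorithm makes 1 recursive call at each level.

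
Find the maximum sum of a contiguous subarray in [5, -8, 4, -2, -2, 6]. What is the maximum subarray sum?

Using Kadane's algorithm on [5, -8, 4, -2, -2, 6]:

Scanning through the array:
Position 1 (value -8): max_ending_here = -3, max_so_far = 5
Position 2 (value 4): max_ending_here = 4, max_so_far = 5
Position 3 (value -2): max_ending_here = 2, max_so_far = 5
Position 4 (value -2): max_ending_here = 0, max_so_far = 5
Position 5 (value 6): max_ending_here = 6, max_so_far = 6

Maximum subarray: [4, -2, -2, 6]
Maximum sum: 6

The maximum subarray is [4, -2, -2, 6] with sum 6. This subarray runs from index 2 to index 5.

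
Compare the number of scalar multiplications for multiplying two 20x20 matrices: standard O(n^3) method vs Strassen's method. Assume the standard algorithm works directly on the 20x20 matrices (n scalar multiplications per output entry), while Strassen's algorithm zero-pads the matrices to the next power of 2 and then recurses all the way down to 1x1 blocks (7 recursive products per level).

Matrix multiplication for 20x20 matrices:

Strassen's algorithm requires power-of-2 dimensions. Pad 20x20 to 32x32 (next power of 2).

Standard algorithm: 20^3 = 8000 multiplications
Strassen's algorithm: 7^(log2(32)) = 7^5 = 16807 multiplications
Difference: 8000 - 16807 = -8807 (Strassen uses MORE here due to padding overhead — for small or just-over-power-of-2 n, padding can outweigh the per-level savings)

Standard: 8000 multiplications (20^3). Strassen: 16807 multiplications (7^5, after padding to 32x32). Strassen reduces 8 recursive multiplications to 7 at each level.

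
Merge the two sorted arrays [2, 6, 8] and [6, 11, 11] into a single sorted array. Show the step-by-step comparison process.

Merging process:

Compare 2 vs 6: take 2 from left. Merged: [2]
Compare 6 vs 6: take 6 from left. Merged: [2, 6]
Compare 8 vs 6: take 6 from right. Merged: [2, 6, 6]
Compare 8 vs 11: take 8 from left. Merged: [2, 6, 6, 8]
Append remaining from right: [11, 11]. Merged: [2, 6, 6, 8, 11, 11]

Final merged array: [2, 6, 6, 8, 11, 11]
Total comparisons: 4

The merged array is [2, 6, 6, 8, 11, 11], requiring 4 comparisons. The merge step runs in O(n) time where n is the total number of elements.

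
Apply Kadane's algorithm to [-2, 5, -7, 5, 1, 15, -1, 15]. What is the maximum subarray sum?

Using Kadane's algorithm on [-2, 5, -7, 5, 1, 15, -1, 15]:

Scanning through the array:
Position 1 (value 5): max_ending_here = 5, max_so_far = 5
Position 2 (value -7): max_ending_here = -2, max_so_far = 5
Position 3 (value 5): max_ending_here = 5, max_so_far = 5
Position 4 (value 1): max_ending_here = 6, max_so_far = 6
Position 5 (value 15): max_ending_here = 21, max_so_far = 21
Position 6 (value -1): max_ending_here = 20, max_so_far = 21
Position 7 (value 15): max_ending_here = 35, max_so_far = 35

Maximum subarray: [5, 1, 15, -1, 15]
Maximum sum: 35

The maximum subarray is [5, 1, 15, -1, 15] with sum 35. This subarray runs from index 3 to index 7.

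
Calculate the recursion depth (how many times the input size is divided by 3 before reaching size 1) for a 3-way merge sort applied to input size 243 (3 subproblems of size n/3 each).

For divide and conquer with division factor 3:

Problem sizes at each level:
Level 0: 243
Level 1: 81
Level 2: 27
Level 3: 9
Level 4: 3
Level 5: 1

The root is level 0 and the size-1 base case is level 5 (the tree spans levels 0 through 5, i.e. 6 levels counting the root), so the depth is the number of divisions: log_3(243) = 5

The recursion tree depth is log_3(243) = 5. At each level, the problem size is divided by 3, so it takes 5 divisions to reduce to a base case of size 1. The algorithm makes 3 recursive calls at each level.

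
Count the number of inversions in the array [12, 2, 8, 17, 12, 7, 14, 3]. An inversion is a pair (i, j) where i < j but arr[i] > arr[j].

Finding inversions in [12, 2, 8, 17, 12, 7, 14, 3]:

(0, 1): arr[0]=12 > arr[1]=2
(0, 2): arr[0]=12 > arr[2]=8
(0, 5): arr[0]=12 > arr[5]=7
(0, 7): arr[0]=12 > arr[7]=3
(2, 5): arr[2]=8 > arr[5]=7
(2, 7): arr[2]=8 > arr[7]=3
(3, 4): arr[3]=17 > arr[4]=12
(3, 5): arr[3]=17 > arr[5]=7
(3, 6): arr[3]=17 > arr[6]=14
(3, 7): arr[3]=17 > arr[7]=3
(4, 5): arr[4]=12 > arr[5]=7
(4, 7): arr[4]=12 > arr[7]=3
(5, 7): arr[5]=7 > arr[7]=3
(6, 7): arr[6]=14 > arr[7]=3

Total inversions: 14

The array has 14 inversion(s): (0,1), (0,2), (0,5), (0,7), (2,5), (2,7), (3,4), (3,5), (3,6), (3,7), (4,5), (4,7), (5,7), (6,7). Each pair (i,j) satisfies i < j and arr[i] > arr[j].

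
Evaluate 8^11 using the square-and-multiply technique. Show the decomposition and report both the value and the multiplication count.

Computing 8^11 by squaring (build up from 8^1; each line after the first costs one multiplication):

8^1 = 8
8^2 = (8^1)^2 = 8^2 = 64
8^4 = (8^2)^2 = 64^2 = 4096
8^5 = 8 * 8^4 = 8 * 4096 = 32768
8^10 = (8^5)^2 = 32768^2 = 1073741824
8^11 = 8 * 8^10 = 8 * 1073741824 = 8589934592

Result: 8589934592
Multiplications needed: 5 (5 lines after 8^1)

8^11 = 8589934592. Using exponentiation by squaring, this requires 5 multiplications. The key idea: if the exponent is even, square the half-power; if odd, multiply by the base once.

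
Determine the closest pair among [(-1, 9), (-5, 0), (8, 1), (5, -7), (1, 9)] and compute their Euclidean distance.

Computing all pairwise distances among 5 points:

d((-1, 9), (-5, 0)) = 9.8489
d((-1, 9), (8, 1)) = 12.0416
d((-1, 9), (5, -7)) = 17.088
d((-1, 9), (1, 9)) = 2.0 <-- minimum
d((-5, 0), (8, 1)) = 13.0384
d((-5, 0), (5, -7)) = 12.2066
d((-5, 0), (1, 9)) = 10.8167
d((8, 1), (5, -7)) = 8.544
d((8, 1), (1, 9)) = 10.6301
d((5, -7), (1, 9)) = 16.4924

Closest pair: (-1, 9) and (1, 9) with distance 2.0

The closest pair is (-1, 9) and (1, 9) with Euclidean distance 2.0. For 5 points, brute-force pairwise comparison is shown above. For large n, the divide-and-conquer algorithm (sort by x, recurse on halves, check the dividing strip) achieves O(n log n).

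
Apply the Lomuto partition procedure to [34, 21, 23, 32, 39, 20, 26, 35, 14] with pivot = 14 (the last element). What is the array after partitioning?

Lomuto partition with pivot = 14:

Initial array: [34, 21, 23, 32, 39, 20, 26, 35, 14]

arr[0]=34 > 14: no swap
arr[1]=21 > 14: no swap
arr[2]=23 > 14: no swap
arr[3]=32 > 14: no swap
arr[4]=39 > 14: no swap
arr[5]=20 > 14: no swap
arr[6]=26 > 14: no swap
arr[7]=35 > 14: no swap

Place pivot at position 0: [14, 21, 23, 32, 39, 20, 26, 35, 34]
Pivot position: 0

After partitioning with pivot 14, the array becomes [14, 21, 23, 32, 39, 20, 26, 35, 34]. The pivot is placed at index 0. All elements to the left of the pivot are <= 14, and all elements to the right are > 14.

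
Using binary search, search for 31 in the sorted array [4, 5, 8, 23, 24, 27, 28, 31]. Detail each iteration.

Binary search for 31 in [4, 5, 8, 23, 24, 27, 28, 31]:

lo=0, hi=7, mid=3, arr[mid]=23 -> 23 < 31, search right half
lo=4, hi=7, mid=5, arr[mid]=27 -> 27 < 31, search right half
lo=6, hi=7, mid=6, arr[mid]=28 -> 28 < 31, search right half
lo=7, hi=7, mid=7, arr[mid]=31 -> Found target at index 7!

Binary search finds 31 at index 7 after 4 comparisons. The search repeatedly halves the search space by comparing with the middle element.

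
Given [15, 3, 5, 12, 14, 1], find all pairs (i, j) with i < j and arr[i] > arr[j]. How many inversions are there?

Finding inversions in [15, 3, 5, 12, 14, 1]:

(0, 1): arr[0]=15 > arr[1]=3
(0, 2): arr[0]=15 > arr[2]=5
(0, 3): arr[0]=15 > arr[3]=12
(0, 4): arr[0]=15 > arr[4]=14
(0, 5): arr[0]=15 > arr[5]=1
(1, 5): arr[1]=3 > arr[5]=1
(2, 5): arr[2]=5 > arr[5]=1
(3, 5): arr[3]=12 > arr[5]=1
(4, 5): arr[4]=14 > arr[5]=1

Total inversions: 9

The array has 9 inversion(s): (0,1), (0,2), (0,3), (0,4), (0,5), (1,5), (2,5), (3,5), (4,5). Each pair (i,j) satisfies i < j and arr[i] > arr[j].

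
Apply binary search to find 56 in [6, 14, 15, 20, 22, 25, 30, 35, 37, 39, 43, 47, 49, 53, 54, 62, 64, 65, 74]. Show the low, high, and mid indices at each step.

Binary search for 56 in [6, 14, 15, 20, 22, 25, 30, 35, 37, 39, 43, 47, 49, 53, 54, 62, 64, 65, 74]:

lo=0, hi=18, mid=9, arr[mid]=39 -> 39 < 56, search right half
lo=10, hi=18, mid=14, arr[mid]=54 -> 54 < 56, search right half
lo=15, hi=18, mid=16, arr[mid]=64 -> 64 > 56, search left half
lo=15, hi=15, mid=15, arr[mid]=62 -> 62 > 56, search left half
lo=15 > hi=14, target 56 not found

Binary search determines that 56 is not in the array after 4 comparisons. The search space was exhausted without finding the target.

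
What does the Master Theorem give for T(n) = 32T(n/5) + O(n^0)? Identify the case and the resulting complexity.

Master Theorem for T(n) = 32T(n/5) + O(n^0):

a = 32, b = 5, c = 0
log_b(a) = log_5(32) = 2.1534

Case 1: c = 0 < log_5(32) = 2.1534
T(n) = O(n^(log_5 32))

For T(n) = 32T(n/5) + O(n^0): log_5(32) = 2.1534. This is Case 1 of the Master Theorem (c < log_b(a), work dominated by leaves), giving O(n^(log_5 32)).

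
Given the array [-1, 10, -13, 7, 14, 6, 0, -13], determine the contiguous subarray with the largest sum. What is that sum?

Using Kadane's algorithm on [-1, 10, -13, 7, 14, 6, 0, -13]:

Scanning through the array:
Position 1 (value 10): max_ending_here = 10, max_so_far = 10
Position 2 (value -13): max_ending_here = -3, max_so_far = 10
Position 3 (value 7): max_ending_here = 7, max_so_far = 10
Position 4 (value 14): max_ending_here = 21, max_so_far = 21
Position 5 (value 6): max_ending_here = 27, max_so_far = 27
Position 6 (value 0): max_ending_here = 27, max_so_far = 27
Position 7 (value -13): max_ending_here = 14, max_so_far = 27

Maximum subarray: [7, 14, 6]
Maximum sum: 27

The maximum subarray is [7, 14, 6] with sum 27. This subarray runs from index 3 to index 5.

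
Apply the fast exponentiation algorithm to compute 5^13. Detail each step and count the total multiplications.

Computing 5^13 by squaring (build up from 5^1; each line after the first costs one multiplication):

5^1 = 5
5^2 = (5^1)^2 = 5^2 = 25
5^3 = 5 * 5^2 = 5 * 25 = 125
5^6 = (5^3)^2 = 125^2 = 15625
5^12 = (5^6)^2 = 15625^2 = 244140625
5^13 = 5 * 5^12 = 5 * 244140625 = 1220703125

Result: 1220703125
Multiplications needed: 5 (5 lines after 5^1)

5^13 = 1220703125. Using exponentiation by squaring, this requires 5 multiplications. The key idea: if the exponent is even, square the half-power; if odd, multiply by the base once.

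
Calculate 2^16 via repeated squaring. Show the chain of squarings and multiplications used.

Computing 2^16 by squaring (build up from 2^1; each line after the first costs one multiplication):

2^1 = 2
2^2 = (2^1)^2 = 2^2 = 4
2^4 = (2^2)^2 = 4^2 = 16
2^8 = (2^4)^2 = 16^2 = 256
2^16 = (2^8)^2 = 256^2 = 65536

Result: 65536
Multiplications needed: 4 (4 lines after 2^1)

2^16 = 65536. Using exponentiation by squaring, this requires 4 multiplications. The key idea: if the exponent is even, square the half-power; if odd, multiply by the base once.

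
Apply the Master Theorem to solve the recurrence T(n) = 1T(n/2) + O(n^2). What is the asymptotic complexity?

Master Theorem for T(n) = 1T(n/2) + O(n^2):

a = 1, b = 2, c = 2
log_b(a) = log_2(1) = 0.0000

Case 3: c = 2 > log_2(1) = 0.0000
T(n) = O(n^2) = O(n^2)

For T(n) = 1T(n/2) + O(n^2): log_2(1) = 0.0000. This is Case 3 of the Master Theorem (c > log_b(a), work dominated by root), giving O(n^2).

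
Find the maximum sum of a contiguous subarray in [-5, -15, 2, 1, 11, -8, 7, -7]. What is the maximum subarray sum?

Using Kadane's algorithm on [-5, -15, 2, 1, 11, -8, 7, -7]:

Scanning through the array:
Position 1 (value -15): max_ending_here = -15, max_so_far = -5
Position 2 (value 2): max_ending_here = 2, max_so_far = 2
Position 3 (value 1): max_ending_here = 3, max_so_far = 3
Position 4 (value 11): max_ending_here = 14, max_so_far = 14
Position 5 (value -8): max_ending_here = 6, max_so_far = 14
Position 6 (value 7): max_ending_here = 13, max_so_far = 14
Position 7 (value -7): max_ending_here = 6, max_so_far = 14

Maximum subarray: [2, 1, 11]
Maximum sum: 14

The maximum subarray is [2, 1, 11] with sum 14. This subarray runs from index 2 to index 4.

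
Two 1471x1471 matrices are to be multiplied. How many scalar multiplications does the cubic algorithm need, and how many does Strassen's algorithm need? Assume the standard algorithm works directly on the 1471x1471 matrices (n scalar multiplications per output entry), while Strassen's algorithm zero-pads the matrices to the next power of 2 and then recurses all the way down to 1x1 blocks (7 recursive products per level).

Matrix multiplication for 1471x1471 matrices:

Strassen's algorithm requires power-of-2 dimensions. Pad 1471x1471 to 2048x2048 (next power of 2).

Standard algorithm: 1471^3 = 3183010111 multiplications
Strassen's algorithm: 7^(log2(2048)) = 7^11 = 1977326743 multiplications
Savings: 3183010111 - 1977326743 = 1205683368 multiplications

Standard: 3183010111 multiplications (1471^3). Strassen: 1977326743 multiplications (7^11, after padding to 2048x2048). Strassen reduces 8 recursive multiplications to 7 at each level.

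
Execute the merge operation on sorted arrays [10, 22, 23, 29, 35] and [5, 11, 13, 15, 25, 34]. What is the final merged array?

Merging process:

Compare 10 vs 5: take 5 from right. Merged: [5]
Compare 10 vs 11: take 10 from left. Merged: [5, 10]
Compare 22 vs 11: take 11 from right. Merged: [5, 10, 11]
Compare 22 vs 13: take 13 from right. Merged: [5, 10, 11, 13]
Compare 22 vs 15: take 15 from right. Merged: [5, 10, 11, 13, 15]
Compare 22 vs 25: take 22 from left. Merged: [5, 10, 11, 13, 15, 22]
Compare 23 vs 25: take 23 from left. Merged: [5, 10, 11, 13, 15, 22, 23]
Compare 29 vs 25: take 25 from right. Merged: [5, 10, 11, 13, 15, 22, 23, 25]
Compare 29 vs 34: take 29 from left. Merged: [5, 10, 11, 13, 15, 22, 23, 25, 29]
Compare 35 vs 34: take 34 from right. Merged: [5, 10, 11, 13, 15, 22, 23, 25, 29, 34]
Append remaining from left: [35]. Merged: [5, 10, 11, 13, 15, 22, 23, 25, 29, 34, 35]

Final merged array: [5, 10, 11, 13, 15, 22, 23, 25, 29, 34, 35]
Total comparisons: 10

The merged array is [5, 10, 11, 13, 15, 22, 23, 25, 29, 34, 35], requiring 10 comparisons. The merge step runs in O(n) time where n is the total number of elements.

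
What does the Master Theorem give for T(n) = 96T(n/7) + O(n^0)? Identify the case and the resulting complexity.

Master Theorem for T(n) = 96T(n/7) + O(n^0):

a = 96, b = 7, c = 0
log_b(a) = log_7(96) = 2.3456

Case 1: c = 0 < log_7(96) = 2.3456
T(n) = O(n^(log_7 96))

For T(n) = 96T(n/7) + O(n^0): log_7(96) = 2.3456. This is Case 1 of the Master Theorem (c < log_b(a), work dominated by leaves), giving O(n^(log_7 96)).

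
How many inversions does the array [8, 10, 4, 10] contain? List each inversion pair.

Finding inversions in [8, 10, 4, 10]:

(0, 2): arr[0]=8 > arr[2]=4
(1, 2): arr[1]=10 > arr[2]=4

Total inversions: 2

The array has 2 inversion(s): (0,2), (1,2). Each pair (i,j) satisfies i < j and arr[i] > arr[j].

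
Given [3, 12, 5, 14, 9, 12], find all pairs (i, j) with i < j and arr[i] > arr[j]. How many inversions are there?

Finding inversions in [3, 12, 5, 14, 9, 12]:

(1, 2): arr[1]=12 > arr[2]=5
(1, 4): arr[1]=12 > arr[4]=9
(3, 4): arr[3]=14 > arr[4]=9
(3, 5): arr[3]=14 > arr[5]=12

Total inversions: 4

The array has 4 inversion(s): (1,2), (1,4), (3,4), (3,5). Each pair (i,j) satisfies i < j and arr[i] > arr[j].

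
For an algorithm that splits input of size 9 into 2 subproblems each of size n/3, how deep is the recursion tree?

For divide and conquer with division factor 3:

Problem sizes at each level:
Level 0: 9
Level 1: 3
Level 2: 1

The root is level 0 and the size-1 base case is level 2 (the tree spans levels 0 through 2, i.e. 3 levels counting the root), so the depth is the number of divisions: log_3(9) = 2

The recursion tree depth is log_3(9) = 2. At each level, the problem size is divided by 3, so it takes 2 divisions to reduce to a base case of size 1. The algorithm makes 2 recursive calls at each level.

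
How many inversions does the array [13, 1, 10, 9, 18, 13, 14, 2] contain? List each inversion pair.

Finding inversions in [13, 1, 10, 9, 18, 13, 14, 2]:

(0, 1): arr[0]=13 > arr[1]=1
(0, 2): arr[0]=13 > arr[2]=10
(0, 3): arr[0]=13 > arr[3]=9
(0, 7): arr[0]=13 > arr[7]=2
(2, 3): arr[2]=10 > arr[3]=9
(2, 7): arr[2]=10 > arr[7]=2
(3, 7): arr[3]=9 > arr[7]=2
(4, 5): arr[4]=18 > arr[5]=13
(4, 6): arr[4]=18 > arr[6]=14
(4, 7): arr[4]=18 > arr[7]=2
(5, 7): arr[5]=13 > arr[7]=2
(6, 7): arr[6]=14 > arr[7]=2

Total inversions: 12

The array has 12 inversion(s): (0,1), (0,2), (0,3), (0,7), (2,3), (2,7), (3,7), (4,5), (4,6), (4,7), (5,7), (6,7). Each pair (i,j) satisfies i < j and arr[i] > arr[j].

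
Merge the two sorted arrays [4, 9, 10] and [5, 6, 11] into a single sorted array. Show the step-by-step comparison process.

Merging process:

Compare 4 vs 5: take 4 from left. Merged: [4]
Compare 9 vs 5: take 5 from right. Merged: [4, 5]
Compare 9 vs 6: take 6 from right. Merged: [4, 5, 6]
Compare 9 vs 11: take 9 from left. Merged: [4, 5, 6, 9]
Compare 10 vs 11: take 10 from left. Merged: [4, 5, 6, 9, 10]
Append remaining from right: [11]. Merged: [4, 5, 6, 9, 10, 11]

Final merged array: [4, 5, 6, 9, 10, 11]
Total comparisons: 5

The merged array is [4, 5, 6, 9, 10, 11], requiring 5 comparisons. The merge step runs in O(n) time where n is the total number of elements.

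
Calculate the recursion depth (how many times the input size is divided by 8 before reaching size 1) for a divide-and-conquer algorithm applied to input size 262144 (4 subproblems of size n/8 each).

For divide and conquer with division factor 8:

Problem sizes at each level:
Level 0: 262144
Level 1: 32768
Level 2: 4096
Level 3: 512
Level 4: 64
Level 5: 8
Level 6: 1

The root is level 0 and the size-1 base case is level 6 (the tree spans levels 0 through 6, i.e. 7 levels counting the root), so the depth is the number of divisions: log_8(262144) = 6

The recursion tree depth is log_8(262144) = 6. At each level, the problem size is divided by 8, so it takes 6 divisions to reduce to a base case of size 1. The algorithm makes 4 recursive calls at each level.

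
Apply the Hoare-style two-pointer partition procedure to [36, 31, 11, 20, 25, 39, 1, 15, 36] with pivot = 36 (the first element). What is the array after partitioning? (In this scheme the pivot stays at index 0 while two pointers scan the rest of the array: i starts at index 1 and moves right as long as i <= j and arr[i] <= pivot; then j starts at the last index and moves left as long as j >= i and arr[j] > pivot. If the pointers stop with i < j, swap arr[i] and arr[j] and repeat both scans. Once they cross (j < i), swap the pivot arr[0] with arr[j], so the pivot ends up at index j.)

Hoare-style two-pointer partition with pivot = 36:

Initial array: [36, 31, 11, 20, 25, 39, 1, 15, 36]

Pointers start at i = 1, j = 8.
i stops at index 5 (arr[5]=39 > 36), j stops at index 8 (arr[8]=36 <= 36): swap arr[5] and arr[8], array becomes [36, 31, 11, 20, 25, 36, 1, 15, 39]
i ends at 8, j ends at 7: the pointers have crossed (j < i), so scanning stops.

Swap pivot arr[0] with arr[7] to place pivot at position 7: [15, 31, 11, 20, 25, 36, 1, 36, 39]
Pivot position: 7

After partitioning with pivot 36, the array becomes [15, 31, 11, 20, 25, 36, 1, 36, 39]. The pivot is placed at index 7. All elements to the left of the pivot are <= 36, and all elements to the right are > 36.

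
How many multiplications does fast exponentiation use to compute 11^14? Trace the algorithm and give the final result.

Computing 11^14 by squaring (build up from 11^1; each line after the first costs one multiplication):

11^1 = 11
11^2 = (11^1)^2 = 11^2 = 121
11^3 = 11 * 11^2 = 11 * 121 = 1331
11^6 = (11^3)^2 = 1331^2 = 1771561
11^7 = 11 * 11^6 = 11 * 1771561 = 19487171
11^14 = (11^7)^2 = 19487171^2 = 379749833583241

Result: 379749833583241
Multiplications needed: 5 (5 lines after 11^1)

11^14 = 379749833583241. Using exponentiation by squaring, this requires 5 multiplications. The key idea: if the exponent is even, square the half-power; if odd, multiply by the base once.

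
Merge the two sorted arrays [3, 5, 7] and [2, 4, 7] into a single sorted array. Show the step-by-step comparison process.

Merging process:

Compare 3 vs 2: take 2 from right. Merged: [2]
Compare 3 vs 4: take 3 from left. Merged: [2, 3]
Compare 5 vs 4: take 4 from right. Merged: [2, 3, 4]
Compare 5 vs 7: take 5 from left. Merged: [2, 3, 4, 5]
Compare 7 vs 7: take 7 from left. Merged: [2, 3, 4, 5, 7]
Append remaining from right: [7]. Merged: [2, 3, 4, 5, 7, 7]

Final merged array: [2, 3, 4, 5, 7, 7]
Total comparisons: 5

The merged array is [2, 3, 4, 5, 7, 7], requiring 5 comparisons. The merge step runs in O(n) time where n is the total number of elements.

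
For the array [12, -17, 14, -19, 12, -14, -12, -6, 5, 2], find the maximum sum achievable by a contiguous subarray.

Using Kadane's algorithm on [12, -17, 14, -19, 12, -14, -12, -6, 5, 2]:

Scanning through the array:
Position 1 (value -17): max_ending_here = -5, max_so_far = 12
Position 2 (value 14): max_ending_here = 14, max_so_far = 14
Position 3 (value -19): max_ending_here = -5, max_so_far = 14
Position 4 (value 12): max_ending_here = 12, max_so_far = 14
Position 5 (value -14): max_ending_here = -2, max_so_far = 14
Position 6 (value -12): max_ending_here = -12, max_so_far = 14
Position 7 (value -6): max_ending_here = -6, max_so_far = 14
Position 8 (value 5): max_ending_here = 5, max_so_far = 14
Position 9 (value 2): max_ending_here = 7, max_so_far = 14

Maximum subarray: [14]
Maximum sum: 14

The maximum subarray is [14] with sum 14. This subarray runs from index 2 to index 2.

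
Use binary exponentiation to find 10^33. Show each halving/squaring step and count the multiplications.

Computing 10^33 by squaring (build up from 10^1; each line after the first costs one multiplication):

10^1 = 10
10^2 = (10^1)^2 = 10^2 = 100
10^4 = (10^2)^2 = 100^2 = 10000
10^8 = (10^4)^2 = 10000^2 = 100000000
10^16 = (10^8)^2 = 100000000^2 = 10000000000000000
10^32 = (10^16)^2 = 10000000000000000^2 = 100000000000000000000000000000000
10^33 = 10 * 10^32 = 10 * 100000000000000000000000000000000 = 1000000000000000000000000000000000

Result: 1000000000000000000000000000000000
Multiplications needed: 6 (6 lines after 10^1)

10^33 = 1000000000000000000000000000000000. Using exponentiation by squaring, this requires 6 multiplications. The key idea: if the exponent is even, square the half-power; if odd, multiply by the base once.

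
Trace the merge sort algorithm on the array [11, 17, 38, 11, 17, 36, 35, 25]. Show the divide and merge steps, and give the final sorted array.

Merge sort trace:

Split: [11, 17, 38, 11, 17, 36, 35, 25] -> [11, 17, 38, 11] and [17, 36, 35, 25]
  Split: [11, 17, 38, 11] -> [11, 17] and [38, 11]
    Split: [11, 17] -> [11] and [17]
    Merge: [11] + [17] -> [11, 17]
    Split: [38, 11] -> [38] and [11]
    Merge: [38] + [11] -> [11, 38]
  Merge: [11, 17] + [11, 38] -> [11, 11, 17, 38]
  Split: [17, 36, 35, 25] -> [17, 36] and [35, 25]
    Split: [17, 36] -> [17] and [36]
    Merge: [17] + [36] -> [17, 36]
    Split: [35, 25] -> [35] and [25]
    Merge: [35] + [25] -> [25, 35]
  Merge: [17, 36] + [25, 35] -> [17, 25, 35, 36]
Merge: [11, 11, 17, 38] + [17, 25, 35, 36] -> [11, 11, 17, 17, 25, 35, 36, 38]

Final sorted array: [11, 11, 17, 17, 25, 35, 36, 38]

The merge sort proceeds by recursively splitting the array and merging sorted halves.
After all merges, the sorted array is [11, 11, 17, 17, 25, 35, 36, 38].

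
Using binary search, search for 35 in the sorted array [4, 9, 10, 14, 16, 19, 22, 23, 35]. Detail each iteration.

Binary search for 35 in [4, 9, 10, 14, 16, 19, 22, 23, 35]:

lo=0, hi=8, mid=4, arr[mid]=16 -> 16 < 35, search right half
lo=5, hi=8, mid=6, arr[mid]=22 -> 22 < 35, search right half
lo=7, hi=8, mid=7, arr[mid]=23 -> 23 < 35, search right half
lo=8, hi=8, mid=8, arr[mid]=35 -> Found target at index 8!

Binary search finds 35 at index 8 after 4 comparisons. The search repeatedly halves the search space by comparing with the middle element.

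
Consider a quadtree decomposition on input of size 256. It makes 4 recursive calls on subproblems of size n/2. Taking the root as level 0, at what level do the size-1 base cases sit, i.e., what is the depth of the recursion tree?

For divide and conquer with division factor 2:

Problem sizes at each level:
Level 0: 256
Level 1: 128
Level 2: 64
Level 3: 32
Level 4: 16
Level 5: 8
Level 6: 4
Level 7: 2
Level 8: 1

The root is level 0 and the size-1 base case is level 8 (the tree spans levels 0 through 8, i.e. 9 levels counting the root), so the depth is the number of divisions: log_2(256) = 8

The recursion tree depth is log_2(256) = 8. At each level, the problem size is divided by 2, so it takes 8 divisions to reduce to a base case of size 1. The algorithm makes 4 recursive calls at each level.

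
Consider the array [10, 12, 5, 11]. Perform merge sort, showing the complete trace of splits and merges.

Merge sort trace:

Split: [10, 12, 5, 11] -> [10, 12] and [5, 11]
  Split: [10, 12] -> [10] and [12]
  Merge: [10] + [12] -> [10, 12]
  Split: [5, 11] -> [5] and [11]
  Merge: [5] + [11] -> [5, 11]
Merge: [10, 12] + [5, 11] -> [5, 10, 11, 12]

Final sorted array: [5, 10, 11, 12]

The merge sort proceeds by recursively splitting the array and merging sorted halves.
After all merges, the sorted array is [5, 10, 11, 12].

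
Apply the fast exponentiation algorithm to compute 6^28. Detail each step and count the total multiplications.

Computing 6^28 by squaring (build up from 6^1; each line after the first costs one multiplication):

6^1 = 6
6^2 = (6^1)^2 = 6^2 = 36
6^3 = 6 * 6^2 = 6 * 36 = 216
6^6 = (6^3)^2 = 216^2 = 46656
6^7 = 6 * 6^6 = 6 * 46656 = 279936
6^14 = (6^7)^2 = 279936^2 = 78364164096
6^28 = (6^14)^2 = 78364164096^2 = 6140942214464815497216

Result: 6140942214464815497216
Multiplications needed: 6 (6 lines after 6^1)

6^28 = 6140942214464815497216. Using exponentiation by squaring, this requires 6 multiplications. The key idea: if the exponent is even, square the half-power; if odd, multiply by the base once.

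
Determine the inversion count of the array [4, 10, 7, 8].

Finding inversions in [4, 10, 7, 8]:

(1, 2): arr[1]=10 > arr[2]=7
(1, 3): arr[1]=10 > arr[3]=8

Total inversions: 2

The array has 2 inversion(s): (1,2), (1,3). Each pair (i,j) satisfies i < j and arr[i] > arr[j].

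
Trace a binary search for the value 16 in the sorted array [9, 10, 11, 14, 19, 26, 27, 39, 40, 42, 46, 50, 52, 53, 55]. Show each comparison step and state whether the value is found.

Binary search for 16 in [9, 10, 11, 14, 19, 26, 27, 39, 40, 42, 46, 50, 52, 53, 55]:

lo=0, hi=14, mid=7, arr[mid]=39 -> 39 > 16, search left half
lo=0, hi=6, mid=3, arr[mid]=14 -> 14 < 16, search right half
lo=4, hi=6, mid=5, arr[mid]=26 -> 26 > 16, search left half
lo=4, hi=4, mid=4, arr[mid]=19 -> 19 > 16, search left half
lo=4 > hi=3, target 16 not found

Binary search determines that 16 is not in the array after 4 comparisons. The search space was exhausted without finding the target.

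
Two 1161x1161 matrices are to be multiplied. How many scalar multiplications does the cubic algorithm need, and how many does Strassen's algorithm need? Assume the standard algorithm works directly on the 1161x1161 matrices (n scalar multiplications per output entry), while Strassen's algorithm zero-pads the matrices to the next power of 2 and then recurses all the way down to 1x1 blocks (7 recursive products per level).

Matrix multiplication for 1161x1161 matrices:

Strassen's algorithm requires power-of-2 dimensions. Pad 1161x1161 to 2048x2048 (next power of 2).

Standard algorithm: 1161^3 = 1564936281 multiplications
Strassen's algorithm: 7^(log2(2048)) = 7^11 = 1977326743 multiplications
Difference: 1564936281 - 1977326743 = -412390462 (Strassen uses MORE here due to padding overhead — for small or just-over-power-of-2 n, padding can outweigh the per-level savings)

Standard: 1564936281 multiplications (1161^3). Strassen: 1977326743 multiplications (7^11, after padding to 2048x2048). Strassen reduces 8 recursive multiplications to 7 at each level.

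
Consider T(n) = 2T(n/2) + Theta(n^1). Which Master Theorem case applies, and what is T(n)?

Master Theorem for T(n) = 2T(n/2) + O(n^1):

a = 2, b = 2, c = 1
log_b(a) = log_2(2) = 1.0000

Case 2: c = 1 = log_2(2) = 1.0000
T(n) = O(n^1 log n) = O(n log n)

For T(n) = 2T(n/2) + O(n^1): log_2(2) = 1.0000. This is Case 2 of the Master Theorem (c = log_b(a), equal work at all levels), giving O(n log n).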